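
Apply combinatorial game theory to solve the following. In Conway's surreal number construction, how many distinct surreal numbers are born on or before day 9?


Day 0: {|} = 0 is born. Count = 1.
Day n: the number of surreal numbers born by day n is 2^(n+1) - 1.
By day 0: 2^1 - 1 = 1
By day 1: 2^2 - 1 = 3
By day 2: 2^3 - 1 = 7
By day 3: 2^4 - 1 = 15
By day 4: 2^5 - 1 = 31
By day 5: 2^6 - 1 = 63
By day 6: 2^7 - 1 = 127
By day 7: 2^8 - 1 = 255
By day 8: 2^9 - 1 = 511
By day 9: 2^10 - 1 = 1023
By day 9: 1023 surreal numbers.

1023


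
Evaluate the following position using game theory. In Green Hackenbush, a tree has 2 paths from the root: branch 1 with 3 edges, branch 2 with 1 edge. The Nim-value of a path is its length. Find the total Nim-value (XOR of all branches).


The tree has 2 branches from the ground vertex.
In Green Hackenbush, the Nim-value of a simple path of length k is k.
Branch 1: length 3, Nim-value = 3
Branch 2: length 1, Nim-value = 1
Total Nim-value = XOR of all branch values:
0 XOR 3 = 3
3 XOR 1 = 2
Nim-value of the tree = 2

2


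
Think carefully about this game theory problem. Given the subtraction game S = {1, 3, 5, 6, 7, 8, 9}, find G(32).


The subtraction set is S = {1, 3, 5, 6, 7, 8, 9}.
G(k) = mex{ G(k - s) : s in S, s <= k }. We compute iteratively: G(0) = 0.
G(1) = mex({0}) = 1
G(2) = mex({1}) = 0
G(3) = mex({0}) = 1
G(4) = mex({1}) = 0
G(5) = mex({0}) = 1
G(6) = mex({0, 1}) = 2
G(7) = mex({0, 1, 2}) = 3
G(8) = mex({0, 1, 3}) = 2
G(9) = mex({0, 1, 2}) = 3
G(10) = mex({0, 1, 3}) = 2
G(11) = mex({0, 1, 2}) = 3
G(12) = mex({0, 1, 2, 3}) = 4
G(13) = mex({0, 1, 2, 3, 4}) = 5
G(14) = mex({1, 2, 3, 5}) = 0
G(15) = mex({0, 2, 3, 4}) = 1
G(16) = mex({1, 2, 3, 5}) = 0
G(17) = mex({0, 2, 3, 4}) = 1
G(18) = mex({1, 2, 3, 4, 5}) = 0
G(19) = mex({0, 2, 3, 4, 5}) = 1
G(20) = mex({0, 1, 3, 4, 5}) = 2
G(21) = mex({0, 1, 2, 4, 5}) = 3
G(22) = mex({0, 1, 3, 5}) = 2
Observe that G(14)..G(22) = 0, 1, 0, 1, 0, 1, 2, 3, 2 repeats G(0)..G(8) = 0, 1, 0, 1, 0, 1, 2, 3, 2.
For k >= max(S) = 9, G(k) is determined by the previous 9 values G(k-9)..G(k-1); a window of 9 consecutive values has recurred shifted by 14, so by induction G(k + 14) = G(k) for all k >= 0: the sequence is periodic from the start with period 14.
One period: G(0..13) = 0, 1, 0, 1, 0, 1, 2, 3, 2, 3, 2, 3, 4, 5.
32 mod 14 = 4, so G(32) = G(4) = 0.

0


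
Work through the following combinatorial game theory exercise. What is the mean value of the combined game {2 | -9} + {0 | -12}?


G1 = {2 | -9}, G2 = {0 | -12}
Each is a switch {a | b} with numbers a > b; its mean value is (a + b)/2, and mean value is additive over game sums: m(G1 + G2) = m(G1) + m(G2).
Mean of G1 = (2 + (-9))/2 = -7/2 = -7/2
Mean of G2 = (0 + (-12))/2 = -12/2 = -6
Mean of G1 + G2 = -7/2 + -6 = -19/2

-19/2


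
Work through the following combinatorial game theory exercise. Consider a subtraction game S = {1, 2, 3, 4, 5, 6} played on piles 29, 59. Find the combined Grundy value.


Subtraction set: {1, 2, 3, 4, 5, 6}
For this subtraction set, G(n) = n mod 7 (period = max + 1 = 7).
Pile 1 (size 29): G(29) = 29 mod 7 = 1
Pile 2 (size 59): G(59) = 59 mod 7 = 3
Total Grundy value = XOR of all: 1 XOR 3 = 2

2


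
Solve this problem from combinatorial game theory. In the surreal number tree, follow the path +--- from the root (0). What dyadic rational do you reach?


Sign expansion: +---
Rule: track bounds (lo, hi), initially (-inf, +inf). On '+', the current value becomes lo and we move to the simplest number in (value, hi): value + 1 if hi = +inf, otherwise the midpoint (value + hi)/2. On '-', the current value becomes hi and we move to value - 1 if lo = -inf, otherwise the midpoint (lo + value)/2.
Start at 0.
Step 1: sign = +, move right. Bounds: (0, +inf). Value = 1
Step 2: sign = -, move left. Bounds: (0, 1). Value = 1/2
Step 3: sign = -, move left. Bounds: (0, 1/2). Value = 1/4
Step 4: sign = -, move left. Bounds: (0, 1/4). Value = 1/8
The surreal number with sign expansion +--- is 1/8.

1/8


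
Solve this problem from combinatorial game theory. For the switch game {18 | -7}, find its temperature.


The game is {18 | -7}, a switch {a | b} with numbers a > b.
Cooling {a | b} by t gives {a - t | b + t}, which stops being hot when a - t = b + t, i.e. at t = (a - b)/2. So the temperature of a switch is (a - b)/2.
Temperature = (Left option - Right option) / 2
= (18 - (-7)) / 2
= 25 / 2
= 25/2

25/2


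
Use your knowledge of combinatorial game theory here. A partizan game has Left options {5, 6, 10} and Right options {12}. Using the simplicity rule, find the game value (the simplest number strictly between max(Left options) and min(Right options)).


Left options: {5, 6, 10}, max = 10
Right options: {12}, min = 12
All options are numbers and max(Left) < min(Right), so by the simplicity theorem the value is the simplest (earliest-born) number strictly between 10 and 12.
The only integer strictly between 10 and 12 is 11.
No non-integer in the interval can be simpler: if x is a non-integer in the interval, then floor(x) or ceil(x) also lies in the interval (the interval contains an integer), and both are proper prefixes of x's sign expansion, i.e. born earlier. So the game value is 11.
Game value = 11

11


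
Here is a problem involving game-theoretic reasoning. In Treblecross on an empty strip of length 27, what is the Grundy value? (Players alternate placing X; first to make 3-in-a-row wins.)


Treblecross: place X on empty cells; 3-in-a-row wins.
Playing within two cells of an existing X lets the opponent win at once, so sensible play treats the cells i-2..i+2 around each X as dead. The player left with no safe cell loses, so this is a normal-play take-away game on strips of safe cells.
Placing X at cell i (0-indexed) of a strip of k safe cells leaves independent strips of sizes max(0, i-2) and max(0, k-i-3). Hence G(k) = mex{ G(max(0,i-2)) XOR G(max(0,k-i-3)) : 0 <= i < k }, with G(0) = 0.
G(1): splits (0,0):0^0=0 -> mex({0}) = 1
G(2): splits (0,0):0^0=0 -> mex({0}) = 1
G(3): splits (0,0):0^0=0 -> mex({0}) = 1
G(4): splits (0,1):0^1=1 (0,0):0^0=0 -> mex({0, 1}) = 2
G(5): splits (0,2):0^1=1 (0,1):0^1=1 (0,0):0^0=0 -> mex({0, 1}) = 2
G(6) = mex({1}) = 0
G(7) = mex({0, 1, 2}) = 3
G(8) = mex({0, 1, 2}) = 3
G(9) = mex({0, 2}) = 1
G(10) = mex({0, 2, 3}) = 1
G(11) = mex({0, 3}) = 1
G(12) = mex({1, 3}) = 0
G(13) = mex({0, 1, 2, 3}) = 4
G(14) = mex({0, 1, 2}) = 3
G(15) = mex({0, 1, 2}) = 3
G(16) = mex({0, 1, 2, 4}) = 3
G(17) = mex({0, 1, 3, 4}) = 2
G(18) = mex({0, 1, 3, 4}) = 2
G(19) = mex({0, 1, 3, 5}) = 2
G(20) = mex({0, 1, 2, 3, 5}) = 4
G(21) = mex({0, 1, 2, 3, 5}) = 4
G(22) = mex({1, 2, 6}) = 0
G(23) = mex({0, 1, 2, 3, 4, 6}) = 5
G(24) = mex({0, 1, 2, 3, 4}) = 5
G(25) = mex({0, 1, 3, 4, 7}) = 2
G(26) = mex({0, 1, 3, 4, 5, 7}) = 2
G(27) = mex({0, 1, 3, 5}) = 2
Therefore G(27) = 2.

2


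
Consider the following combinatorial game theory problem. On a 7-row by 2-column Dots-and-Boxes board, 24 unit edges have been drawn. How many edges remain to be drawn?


Grid: 7 x 2 boxes, i.e. 8 rows and 3 columns of dots.
Horizontal edges: (rows + 1) * cols = 8 * 2 = 16
Vertical edges: rows * (cols + 1) = 7 * 3 = 21
Total edges: 16 + 21 = 37
Edges drawn: 24
Remaining: 37 - 24 = 13

13


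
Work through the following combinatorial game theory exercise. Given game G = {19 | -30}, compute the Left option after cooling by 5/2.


Original game: {19 | -30} (a switch {a | b} with a > b).
Cooling by t (for t below the temperature (a - b)/2 = 49/2) taxes each move by t: {a | b} cooled by t is {a - t | b + t}.
Cooling amount: t = 5/2
Cooled Left option: 19 - 5/2 = 33/2
Cooled Right option: -30 + 5/2 = -55/2
Cooled game: {33/2 | -55/2}
Left option = 33/2

33/2


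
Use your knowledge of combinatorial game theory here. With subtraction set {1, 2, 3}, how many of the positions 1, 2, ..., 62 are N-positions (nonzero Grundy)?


Subtraction set S = {1, 2, 3}, so G(n) = n mod 4.
G(n) = 0 when n is a multiple of 4.
Multiples of 4 in [1, 62]: 15
N-positions (nonzero Grundy) = 62 - 15 = 47

47


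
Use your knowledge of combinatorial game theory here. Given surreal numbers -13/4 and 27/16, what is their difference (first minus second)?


x = -13/4, y = 27/16
Converting to common denominator: 16
x = -52/16, y = 27/16
x - y = -13/4 - 27/16 = -79/16

-79/16


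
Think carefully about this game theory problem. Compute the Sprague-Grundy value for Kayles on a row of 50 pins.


Kayles: a move removes 1 or 2 adjacent pins from a contiguous row.
Removing pins from a row of k leaves two independent rows (a, b) with a + b = k - 1 (one pin) or a + b = k - 2 (two pins); an end removal gives a = 0.
By Sprague-Grundy, G(k) = mex{ G(a) XOR G(b) } over all these splits. G(0) = 0.
G(1): splits (0,0):0^0=0 -> mex({0}) = 1
G(2): splits (0,1):0^1=1 (0,0):0^0=0 -> mex({0, 1}) = 2
G(3): splits (0,2):0^2=2 (1,1):1^1=0 (0,1):0^1=1 -> mex({0, 1, 2}) = 3
G(4): splits (0,3):0^3=3 (1,2):1^2=3 (0,2):0^2=2 (1,1):1^1=0 -> mex({0, 2, 3}) = 1
G(5): splits (0,4):0^1=1 (1,3):1^3=2 (2,2):2^2=0 (0,3):0^3=3 (1,2):1^2=3 -> mex({0, 1, 2, 3}) = 4
G(6) = mex({0, 1, 2, 4}) = 3
G(7) = mex({0, 1, 3, 4, 5}) = 2
G(8) = mex({0, 2, 3, 5, 6}) = 1
G(9) = mex({0, 1, 2, 3, 6, 7}) = 4
G(10) = mex({0, 1, 3, 4, 5, 7}) = 2
G(11) = mex({0, 1, 2, 3, 4, 5}) = 6
G(12) = mex({0, 1, 2, 3, 5, 6, 7}) = 4
G(13) = mex({0, 2, 3, 4, 6, 7}) = 1
G(14) = mex({0, 1, 4, 5, 6, 7}) = 2
G(15) = mex({0, 1, 2, 3, 4, 5, 6}) = 7
G(16) = mex({0, 2, 3, 5, 6, 7}) = 1
G(17) = mex({0, 1, 2, 3, 5, 6, 7}) = 4
G(18) = mex({0, 1, 2, 4, 5, 6}) = 3
G(19) = mex({0, 1, 3, 4, 5, 7}) = 2
G(20) = mex({0, 2, 3, 4, 5, 6, 7}) = 1
G(21) = mex({0, 1, 2, 3, 5, 6, 7}) = 4
G(22) = mex({0, 1, 2, 3, 4, 5, 7}) = 6
G(23) = mex({0, 1, 2, 3, 4, 5, 6}) = 7
G(24) = mex({0, 1, 2, 3, 5, 6, 7}) = 4
G(25) = mex({0, 2, 3, 4, 6, 7}) = 1
G(26) = mex({0, 1, 3, 4, 5, 6, 7}) = 2
G(27) = mex({0, 1, 2, 3, 4, 5, 6, 7}) = 8
G(28) = mex({0, 1, 2, 3, 4, 6, 7, 8}) = 5
G(29) = mex({0, 1, 2, 3, 5, 6, 7, 8, 9}) = 4
G(30) = mex({0, 1, 2, 3, 4, 5, 6, 9, 10}) = 7
G(31) = mex({0, 1, 3, 4, 5, 7, 10, 11}) = 2
G(32) = mex({0, 2, 3, 4, 5, 6, 7, 9, 11}) = 1
G(33) = mex({0, 1, 2, 3, 4, 5, 6, 7, 9, 12}) = 8
G(34) = mex({0, 1, 2, 3, 4, 5, 7, 8, 11, 12}) = 6
G(35) = mex({0, 1, 2, 3, 4, 5, 6, 8, 9, 10, 11}) = 7
G(36) = mex({0, 1, 2, 3, 5, 6, 7, 9, 10}) = 4
G(37) = mex({0, 2, 3, 4, 6, 7, 9, 10, 11, 12}) = 1
G(38) = mex({0, 1, 3, 4, 5, 6, 7, 9, 10, 11, 12}) = 2
G(39) = mex({0, 1, 2, 4, 5, 6, 7, 9, 10, 12, 14}) = 3
G(40) = mex({0, 2, 3, 4, 6, 7, 11, 12, 14}) = 1
G(41) = mex({0, 1, 2, 3, 5, 6, 7, 9, 10, 11, 12}) = 4
G(42) = mex({0, 1, 2, 3, 4, 5, 6, 9, 10}) = 7
G(43) = mex({0, 1, 3, 4, 5, 7, 9, 10, 12, 15}) = 2
G(44) = mex({0, 2, 3, 4, 5, 6, 7, 9, 10, 12, 15}) = 1
G(45) = mex({0, 1, 2, 3, 4, 5, 6, 7, 9, 10, 12, 14}) = 8
G(46) = mex({0, 1, 3, 4, 5, 7, 8, 11, 12, 14}) = 2
G(47) = mex({0, 1, 2, 3, 4, 5, 6, 8, 9, 10, 11, 12}) = 7
G(48) = mex({0, 1, 2, 3, 5, 6, 7, 9, 10}) = 4
G(49) = mex({0, 2, 3, 4, 6, 7, 9, 10, 11, 12, 15}) = 1
G(50) = mex({0, 1, 4, 5, 6, 7, 9, 11, 12, 14, 15}) = 2
Therefore G(50) = 2.

2


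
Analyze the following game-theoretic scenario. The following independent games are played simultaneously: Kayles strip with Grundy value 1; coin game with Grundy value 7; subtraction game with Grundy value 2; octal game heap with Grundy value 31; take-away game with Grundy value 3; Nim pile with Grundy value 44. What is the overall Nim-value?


By the Sprague-Grundy theorem, the Grundy value of a sum of games is the XOR of individual Grundy values.
Kayles strip: Grundy value = 1. Running XOR: 0 XOR 1 = 1
coin game: Grundy value = 7. Running XOR: 1 XOR 7 = 6
subtraction game: Grundy value = 2. Running XOR: 6 XOR 2 = 4
octal game heap: Grundy value = 31. Running XOR: 4 XOR 31 = 27
take-away game: Grundy value = 3. Running XOR: 27 XOR 3 = 24
Nim pile: Grundy value = 44. Running XOR: 24 XOR 44 = 52
The combined Grundy value is 52.

52


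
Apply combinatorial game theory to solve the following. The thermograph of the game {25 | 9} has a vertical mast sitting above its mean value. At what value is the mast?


Game = {25 | 9}, a switch {a | b} with numbers a > b.
Its thermograph has left wall a - t and right wall b + t, which meet at t = (a - b)/2, where both equal (a + b)/2. So the mast (mean value) is at (a + b)/2.
Mean = (25 + (9))/2 = 34/2 = 17

17


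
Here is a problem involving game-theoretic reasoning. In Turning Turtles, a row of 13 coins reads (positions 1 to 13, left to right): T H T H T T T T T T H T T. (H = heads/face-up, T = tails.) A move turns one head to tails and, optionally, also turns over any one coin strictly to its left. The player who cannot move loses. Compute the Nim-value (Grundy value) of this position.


Coins: T H T H T T T T T T H T T
Key fact: a single head at position k behaves exactly like a Nim heap of size k (turning it to T and optionally flipping a coin at j < k corresponds to moving the heap from k to j, or to 0), and heads combine as a disjunctive sum (two heads at the same place would cancel, matching j XOR j = 0). So the Nim-value is the XOR of the 1-indexed positions of the heads.
Face-up positions (1-indexed): [2, 4, 11]
XOR 0 with 2: 0 XOR 2 = 2
XOR 2 with 4: 2 XOR 4 = 6
XOR 6 with 11: 6 XOR 11 = 13
Nim-value = 13

13


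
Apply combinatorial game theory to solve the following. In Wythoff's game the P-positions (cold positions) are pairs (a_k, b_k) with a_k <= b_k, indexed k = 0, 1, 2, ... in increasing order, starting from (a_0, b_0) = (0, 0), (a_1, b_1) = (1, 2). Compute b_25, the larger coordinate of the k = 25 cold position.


By Wythoff's theorem, a_k = floor(k * phi) and b_k = floor(k * phi^2) = a_k + k, where phi = (1 + sqrt(5))/2 is the golden ratio.
phi = (1 + sqrt(5))/2 = 1.618034
phi^2 = phi + 1 = 2.618034
k = 25
k * phi^2 = 25 * 2.618034 = 65.450850
b_25 = floor(k * phi^2) = 65 (check: a_25 + k = 40 + 25 = 65)

65


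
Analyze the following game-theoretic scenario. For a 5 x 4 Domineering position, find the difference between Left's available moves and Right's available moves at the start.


Board is 5 x 4 (rows x cols).
Left (vertical) placements: (rows-1) * cols = 4 * 4 = 16
Right (horizontal) placements: rows * (cols-1) = 5 * 3 = 15
Advantage = Left - Right = 16 - 15 = 1

1


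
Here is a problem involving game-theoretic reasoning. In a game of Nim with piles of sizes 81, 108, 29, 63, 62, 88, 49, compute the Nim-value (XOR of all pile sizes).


We need the XOR (exclusive or) of all pile sizes.
After XOR-ing pile 1 (size 81): 0 XOR 81 = 81
After XOR-ing pile 2 (size 108): 81 XOR 108 = 61
After XOR-ing pile 3 (size 29): 61 XOR 29 = 32
After XOR-ing pile 4 (size 63): 32 XOR 63 = 31
After XOR-ing pile 5 (size 62): 31 XOR 62 = 33
After XOR-ing pile 6 (size 88): 33 XOR 88 = 121
After XOR-ing pile 7 (size 49): 121 XOR 49 = 72
The Nim-value of this position is 72.

72


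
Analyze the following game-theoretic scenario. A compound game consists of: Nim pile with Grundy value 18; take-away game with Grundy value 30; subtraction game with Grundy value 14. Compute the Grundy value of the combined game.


By the Sprague-Grundy theorem, the Grundy value of a sum of games is the XOR of individual Grundy values.
Nim pile: Grundy value = 18. Running XOR: 0 XOR 18 = 18
take-away game: Grundy value = 30. Running XOR: 18 XOR 30 = 12
subtraction game: Grundy value = 14. Running XOR: 12 XOR 14 = 2
The combined Grundy value is 2.

2


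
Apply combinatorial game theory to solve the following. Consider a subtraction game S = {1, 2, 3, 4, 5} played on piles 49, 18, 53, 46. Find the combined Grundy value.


Subtraction set: {1, 2, 3, 4, 5}
For this subtraction set, G(n) = n mod 6 (period = max + 1 = 6).
Pile 1 (size 49): G(49) = 49 mod 6 = 1
Pile 2 (size 18): G(18) = 18 mod 6 = 0
Pile 3 (size 53): G(53) = 53 mod 6 = 5
Pile 4 (size 46): G(46) = 46 mod 6 = 4
Total Grundy value = XOR of all: 1 XOR 0 XOR 5 XOR 4 = 0

0


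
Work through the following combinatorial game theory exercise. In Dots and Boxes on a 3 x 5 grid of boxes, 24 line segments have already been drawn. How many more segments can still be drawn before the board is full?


Grid: 3 x 5 boxes, i.e. 4 rows and 6 columns of dots.
Horizontal edges: (rows + 1) * cols = 4 * 5 = 20
Vertical edges: rows * (cols + 1) = 3 * 6 = 18
Total edges: 20 + 18 = 38
Edges drawn: 24
Remaining: 38 - 24 = 14

14


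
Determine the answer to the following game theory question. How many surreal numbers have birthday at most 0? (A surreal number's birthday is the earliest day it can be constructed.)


Day 0: {|} = 0 is born. Count = 1.
Day n: the number of surreal numbers born by day n is 2^(n+1) - 1.
By day 0: 2^1 - 1 = 1
By day 0: 1 surreal numbers.

1


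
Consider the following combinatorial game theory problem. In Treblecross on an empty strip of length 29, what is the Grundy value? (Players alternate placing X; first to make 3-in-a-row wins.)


Treblecross: place X on empty cells; 3-in-a-row wins.
Playing within two cells of an existing X lets the opponent win at once, so sensible play treats the cells i-2..i+2 around each X as dead. The player left with no safe cell loses, so this is a normal-play take-away game on strips of safe cells.
Placing X at cell i (0-indexed) of a strip of k safe cells leaves independent strips of sizes max(0, i-2) and max(0, k-i-3). Hence G(k) = mex{ G(max(0,i-2)) XOR G(max(0,k-i-3)) : 0 <= i < k }, with G(0) = 0.
G(1): splits (0,0):0^0=0 -> mex({0}) = 1
G(2): splits (0,0):0^0=0 -> mex({0}) = 1
G(3): splits (0,0):0^0=0 -> mex({0}) = 1
G(4): splits (0,1):0^1=1 (0,0):0^0=0 -> mex({0, 1}) = 2
G(5): splits (0,2):0^1=1 (0,1):0^1=1 (0,0):0^0=0 -> mex({0, 1}) = 2
G(6) = mex({1}) = 0
G(7) = mex({0, 1, 2}) = 3
G(8) = mex({0, 1, 2}) = 3
G(9) = mex({0, 2}) = 1
G(10) = mex({0, 2, 3}) = 1
G(11) = mex({0, 3}) = 1
G(12) = mex({1, 3}) = 0
G(13) = mex({0, 1, 2, 3}) = 4
G(14) = mex({0, 1, 2}) = 3
G(15) = mex({0, 1, 2}) = 3
G(16) = mex({0, 1, 2, 4}) = 3
G(17) = mex({0, 1, 3, 4}) = 2
G(18) = mex({0, 1, 3, 4}) = 2
G(19) = mex({0, 1, 3, 5}) = 2
G(20) = mex({0, 1, 2, 3, 5}) = 4
G(21) = mex({0, 1, 2, 3, 5}) = 4
G(22) = mex({1, 2, 6}) = 0
G(23) = mex({0, 1, 2, 3, 4, 6}) = 5
G(24) = mex({0, 1, 2, 3, 4}) = 5
G(25) = mex({0, 1, 3, 4, 7}) = 2
G(26) = mex({0, 1, 3, 4, 5, 7}) = 2
G(27) = mex({0, 1, 3, 5}) = 2
G(28) = mex({0, 1, 2, 5}) = 3
G(29) = mex({0, 1, 2, 4, 5, 6}) = 3
Therefore G(29) = 3.

3


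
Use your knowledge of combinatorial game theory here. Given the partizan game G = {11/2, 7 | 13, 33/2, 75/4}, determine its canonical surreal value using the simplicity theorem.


Left options: {11/2, 7}, max = 7
Right options: {13, 33/2, 75/4}, min = 13
All options are numbers and max(Left) < min(Right), so by the simplicity theorem the value is the simplest (earliest-born) number strictly between 7 and 13.
Integers 8 through 12 all lie strictly between 7 and 13.
Among integers, the simplest (lowest birthday = smallest |n|; 0 is born on day 0, +-n on day n) is 8.
No non-integer in the interval can be simpler: if x is a non-integer in the interval, then floor(x) or ceil(x) also lies in the interval (the interval contains an integer), and both are proper prefixes of x's sign expansion, i.e. born earlier. So the game value is 8.
Game value = 8

8


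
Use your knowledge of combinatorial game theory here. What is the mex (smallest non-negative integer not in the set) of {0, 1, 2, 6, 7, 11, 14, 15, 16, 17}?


Set = {0, 1, 2, 6, 7, 11, 14, 15, 16, 17}
0 is in the set.
1 is in the set.
2 is in the set.
3 is NOT in the set. This is the mex.
mex = 3

3


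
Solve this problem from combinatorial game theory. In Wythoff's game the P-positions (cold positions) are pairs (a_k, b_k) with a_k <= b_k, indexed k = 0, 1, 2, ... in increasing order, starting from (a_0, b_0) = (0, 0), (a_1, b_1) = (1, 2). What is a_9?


By Wythoff's theorem, a_k = floor(k * phi) and b_k = floor(k * phi^2) = a_k + k, where phi = (1 + sqrt(5))/2 is the golden ratio.
phi = (1 + sqrt(5))/2 = 1.618034
k = 9
k * phi = 9 * 1.618034 = 14.562306
a_9 = floor(k * phi) = 14

14


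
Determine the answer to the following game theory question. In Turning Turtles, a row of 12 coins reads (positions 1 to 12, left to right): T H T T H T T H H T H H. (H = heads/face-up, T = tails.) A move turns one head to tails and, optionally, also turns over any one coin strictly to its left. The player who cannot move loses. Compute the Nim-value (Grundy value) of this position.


Coins: T H T T H T T H H T H H
Key fact: a single head at position k behaves exactly like a Nim heap of size k (turning it to T and optionally flipping a coin at j < k corresponds to moving the heap from k to j, or to 0), and heads combine as a disjunctive sum (two heads at the same place would cancel, matching j XOR j = 0). So the Nim-value is the XOR of the 1-indexed positions of the heads.
Face-up positions (1-indexed): [2, 5, 8, 9, 11, 12]
XOR 0 with 2: 0 XOR 2 = 2
XOR 2 with 5: 2 XOR 5 = 7
XOR 7 with 8: 7 XOR 8 = 15
XOR 15 with 9: 15 XOR 9 = 6
XOR 6 with 11: 6 XOR 11 = 13
XOR 13 with 12: 13 XOR 12 = 1
Nim-value = 1

1


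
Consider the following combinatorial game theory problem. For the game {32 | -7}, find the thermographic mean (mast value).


Game = {32 | -7}, a switch {a | b} with numbers a > b.
Its thermograph has left wall a - t and right wall b + t, which meet at t = (a - b)/2, where both equal (a + b)/2. So the mast (mean value) is at (a + b)/2.
Mean = (32 + (-7))/2 = 25/2 = 25/2

25/2


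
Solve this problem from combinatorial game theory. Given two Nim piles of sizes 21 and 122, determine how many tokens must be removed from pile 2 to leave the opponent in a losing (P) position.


Piles: 21 and 122
Current XOR: 21 XOR 122 = 111 (non-zero, so this is an N-position).
To make the XOR zero, we need to find a move that balances the piles.
For pile 2 (size 122): target = 122 XOR 111 = 21
We reduce pile 2 from 122 to 21.
Tokens removed: 122 - 21 = 101
Verification: 21 XOR 21 = 0

101


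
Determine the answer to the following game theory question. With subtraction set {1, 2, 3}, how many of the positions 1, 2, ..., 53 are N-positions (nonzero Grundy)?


Subtraction set S = {1, 2, 3}, so G(n) = n mod 4.
G(n) = 0 when n is a multiple of 4.
Multiples of 4 in [1, 53]: 13
N-positions (nonzero Grundy) = 53 - 13 = 40

40


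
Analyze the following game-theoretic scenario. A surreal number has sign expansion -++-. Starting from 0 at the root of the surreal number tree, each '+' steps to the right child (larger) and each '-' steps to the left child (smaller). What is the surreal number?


Sign expansion: -++-
Rule: track bounds (lo, hi), initially (-inf, +inf). On '+', the current value becomes lo and we move to the simplest number in (value, hi): value + 1 if hi = +inf, otherwise the midpoint (value + hi)/2. On '-', the current value becomes hi and we move to value - 1 if lo = -inf, otherwise the midpoint (lo + value)/2.
Start at 0.
Step 1: sign = -, move left. Bounds: (-inf, 0). Value = -1
Step 2: sign = +, move right. Bounds: (-1, 0). Value = -1/2
Step 3: sign = +, move right. Bounds: (-1/2, 0). Value = -1/4
Step 4: sign = -, move left. Bounds: (-1/2, -1/4). Value = -3/8
The surreal number with sign expansion -++- is -3/8.

-3/8


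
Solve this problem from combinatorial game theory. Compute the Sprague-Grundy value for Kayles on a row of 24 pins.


Kayles: a move removes 1 or 2 adjacent pins from a contiguous row.
Removing pins from a row of k leaves two independent rows (a, b) with a + b = k - 1 (one pin) or a + b = k - 2 (two pins); an end removal gives a = 0.
By Sprague-Grundy, G(k) = mex{ G(a) XOR G(b) } over all these splits. G(0) = 0.
G(1): splits (0,0):0^0=0 -> mex({0}) = 1
G(2): splits (0,1):0^1=1 (0,0):0^0=0 -> mex({0, 1}) = 2
G(3): splits (0,2):0^2=2 (1,1):1^1=0 (0,1):0^1=1 -> mex({0, 1, 2}) = 3
G(4): splits (0,3):0^3=3 (1,2):1^2=3 (0,2):0^2=2 (1,1):1^1=0 -> mex({0, 2, 3}) = 1
G(5): splits (0,4):0^1=1 (1,3):1^3=2 (2,2):2^2=0 (0,3):0^3=3 (1,2):1^2=3 -> mex({0, 1, 2, 3}) = 4
G(6) = mex({0, 1, 2, 4}) = 3
G(7) = mex({0, 1, 3, 4, 5}) = 2
G(8) = mex({0, 2, 3, 5, 6}) = 1
G(9) = mex({0, 1, 2, 3, 6, 7}) = 4
G(10) = mex({0, 1, 3, 4, 5, 7}) = 2
G(11) = mex({0, 1, 2, 3, 4, 5}) = 6
G(12) = mex({0, 1, 2, 3, 5, 6, 7}) = 4
G(13) = mex({0, 2, 3, 4, 6, 7}) = 1
G(14) = mex({0, 1, 4, 5, 6, 7}) = 2
G(15) = mex({0, 1, 2, 3, 4, 5, 6}) = 7
G(16) = mex({0, 2, 3, 5, 6, 7}) = 1
G(17) = mex({0, 1, 2, 3, 5, 6, 7}) = 4
G(18) = mex({0, 1, 2, 4, 5, 6}) = 3
G(19) = mex({0, 1, 3, 4, 5, 7}) = 2
G(20) = mex({0, 2, 3, 4, 5, 6, 7}) = 1
G(21) = mex({0, 1, 2, 3, 5, 6, 7}) = 4
G(22) = mex({0, 1, 2, 3, 4, 5, 7}) = 6
G(23) = mex({0, 1, 2, 3, 4, 5, 6}) = 7
G(24) = mex({0, 1, 2, 3, 5, 6, 7}) = 4
Therefore G(24) = 4.

4


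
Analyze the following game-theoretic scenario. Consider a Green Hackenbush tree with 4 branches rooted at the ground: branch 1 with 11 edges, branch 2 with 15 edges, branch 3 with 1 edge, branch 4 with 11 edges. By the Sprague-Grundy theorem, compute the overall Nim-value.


The tree has 4 branches from the ground vertex.
In Green Hackenbush, the Nim-value of a simple path of length k is k.
Branch 1: length 11, Nim-value = 11
Branch 2: length 15, Nim-value = 15
Branch 3: length 1, Nim-value = 1
Branch 4: length 11, Nim-value = 11
Total Nim-value = XOR of all branch values:
0 XOR 11 = 11
11 XOR 15 = 4
4 XOR 1 = 5
5 XOR 11 = 14
Nim-value of the tree = 14

14


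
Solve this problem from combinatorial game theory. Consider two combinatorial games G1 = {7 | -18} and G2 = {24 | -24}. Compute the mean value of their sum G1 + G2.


G1 = {7 | -18}, G2 = {24 | -24}
Each is a switch {a | b} with numbers a > b; its mean value is (a + b)/2, and mean value is additive over game sums: m(G1 + G2) = m(G1) + m(G2).
Mean of G1 = (7 + (-18))/2 = -11/2 = -11/2
Mean of G2 = (24 + (-24))/2 = 0/2 = 0
Mean of G1 + G2 = -11/2 + 0 = -11/2

-11/2


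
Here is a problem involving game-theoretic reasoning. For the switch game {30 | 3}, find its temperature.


The game is {30 | 3}, a switch {a | b} with numbers a > b.
Cooling {a | b} by t gives {a - t | b + t}, which stops being hot when a - t = b + t, i.e. at t = (a - b)/2. So the temperature of a switch is (a - b)/2.
Temperature = (Left option - Right option) / 2
= (30 - (3)) / 2
= 27 / 2
= 27/2

27/2


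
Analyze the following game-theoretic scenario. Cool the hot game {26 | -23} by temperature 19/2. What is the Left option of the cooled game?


Original game: {26 | -23} (a switch {a | b} with a > b).
Cooling by t (for t below the temperature (a - b)/2 = 49/2) taxes each move by t: {a | b} cooled by t is {a - t | b + t}.
Cooling amount: t = 19/2
Cooled Left option: 26 - 19/2 = 33/2
Cooled Right option: -23 + 19/2 = -27/2
Cooled game: {33/2 | -27/2}
Left option = 33/2

33/2


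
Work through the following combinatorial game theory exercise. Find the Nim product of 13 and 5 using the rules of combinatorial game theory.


Nim multiplication is bilinear over XOR: (u XOR v) * w = (u*w) XOR (v*w).
So we split each operand into its bit components and XOR the pairwise Nim products.
13 = 1 + 4 + 8 (as XOR of powers of 2).
5 = 1 + 4 (as XOR of powers of 2).
Using the standard Nim-product table on single bits:
  2*2 = 3,   2*4 = 8,   2*8 = 12,
  4*4 = 6,   4*8 = 11,  8*8 = 13,
and  1*x = x (identity), k*l = l*k (commutative).
Pairwise Nim products:
  1 * 1 = 1
  1 * 4 = 4
  4 * 1 = 4
  4 * 4 = 6
  8 * 1 = 8
  8 * 4 = 11
XOR them: 1 XOR 4 XOR 4 XOR 6 XOR 8 XOR 11 = 4.
Result: 13 * 5 = 4 (in Nim).

4


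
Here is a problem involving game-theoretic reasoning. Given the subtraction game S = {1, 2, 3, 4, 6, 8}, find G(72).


The subtraction set is S = {1, 2, 3, 4, 6, 8}.
G(k) = mex{ G(k - s) : s in S, s <= k }. We compute iteratively: G(0) = 0.
G(1) = mex({0}) = 1
G(2) = mex({0, 1}) = 2
G(3) = mex({0, 1, 2}) = 3
G(4) = mex({0, 1, 2, 3}) = 4
G(5) = mex({1, 2, 3, 4}) = 0
G(6) = mex({0, 2, 3, 4}) = 1
G(7) = mex({0, 1, 3, 4}) = 2
G(8) = mex({0, 1, 2, 4}) = 3
G(9) = mex({0, 1, 2, 3}) = 4
G(10) = mex({1, 2, 3, 4}) = 0
G(11) = mex({0, 2, 3, 4}) = 1
G(12) = mex({0, 1, 3, 4}) = 2
Observe that G(5)..G(12) = 0, 1, 2, 3, 4, 0, 1, 2 repeats G(0)..G(7) = 0, 1, 2, 3, 4, 0, 1, 2.
For k >= max(S) = 8, G(k) is determined by the previous 8 values G(k-8)..G(k-1); a window of 8 consecutive values has recurred shifted by 5, so by induction G(k + 5) = G(k) for all k >= 0: the sequence is periodic from the start with period 5.
One period: G(0..4) = 0, 1, 2, 3, 4.
72 mod 5 = 2, so G(72) = G(2) = 2.

2


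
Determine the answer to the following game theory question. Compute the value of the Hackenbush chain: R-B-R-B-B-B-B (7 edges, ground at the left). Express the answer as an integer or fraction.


Edges (from ground): R-B-R-B-B-B-B
By Berlekamp's sign-expansion rule, a Blue-Red Hackenbush stalk has the value of the surreal number whose sign sequence is the edge sequence with B -> + and R -> -.
Sign sequence: -+-++++
Trace the sign expansion in the surreal number tree, starting from 0:
Edge 1: R (sign -) -> bounds (-inf, 0), value = -1
Edge 2: B (sign +) -> bounds (-1, 0), value = -1/2
Edge 3: R (sign -) -> bounds (-1, -1/2), value = -3/4
Edge 4: B (sign +) -> bounds (-3/4, -1/2), value = -5/8
Edge 5: B (sign +) -> bounds (-5/8, -1/2), value = -9/16
Edge 6: B (sign +) -> bounds (-9/16, -1/2), value = -17/32
Edge 7: B (sign +) -> bounds (-17/32, -1/2), value = -33/64
Game value = -33/64

-33/64


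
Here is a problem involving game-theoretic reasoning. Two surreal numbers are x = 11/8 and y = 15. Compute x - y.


x = 11/8, y = 15
Converting to common denominator: 8
x = 11/8, y = 120/8
x - y = 11/8 - 15 = -109/8

-109/8


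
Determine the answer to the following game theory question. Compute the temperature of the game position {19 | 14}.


The game is {19 | 14}, a switch {a | b} with numbers a > b.
Cooling {a | b} by t gives {a - t | b + t}, which stops being hot when a - t = b + t, i.e. at t = (a - b)/2. So the temperature of a switch is (a - b)/2.
Temperature = (Left option - Right option) / 2
= (19 - (14)) / 2
= 5 / 2
= 5/2

5/2


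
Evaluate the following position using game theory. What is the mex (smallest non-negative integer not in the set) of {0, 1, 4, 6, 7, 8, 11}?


Set = {0, 1, 4, 6, 7, 8, 11}
0 is in the set.
1 is in the set.
2 is NOT in the set. This is the mex.
mex = 2

2


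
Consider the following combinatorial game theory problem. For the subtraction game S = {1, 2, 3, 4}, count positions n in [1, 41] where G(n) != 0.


Subtraction set S = {1, 2, 3, 4}, so G(n) = n mod 5.
G(n) = 0 when n is a multiple of 5.
Multiples of 5 in [1, 41]: 8
N-positions (nonzero Grundy) = 41 - 8 = 33

33


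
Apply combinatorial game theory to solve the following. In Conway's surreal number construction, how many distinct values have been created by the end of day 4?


Day 0: {|} = 0 is born. Count = 1.
Day n: the number of surreal numbers born by day n is 2^(n+1) - 1.
By day 0: 2^1 - 1 = 1
By day 1: 2^2 - 1 = 3
By day 2: 2^3 - 1 = 7
By day 3: 2^4 - 1 = 15
By day 4: 2^5 - 1 = 31
By day 4: 31 surreal numbers.

31


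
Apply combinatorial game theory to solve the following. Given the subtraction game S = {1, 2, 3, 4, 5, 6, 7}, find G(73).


The subtraction set is S = {1, 2, 3, 4, 5, 6, 7}.
G(k) = mex{ G(k - s) : s in S, s <= k }. We compute iteratively: G(0) = 0.
G(1) = mex({0}) = 1
G(2) = mex({0, 1}) = 2
G(3) = mex({0, 1, 2}) = 3
G(4) = mex({0, 1, 2, 3}) = 4
G(5) = mex({0, 1, 2, 3, 4}) = 5
G(6) = mex({0, 1, 2, 3, 4, 5}) = 6
G(7) = mex({0, 1, 2, 3, 4, 5, 6}) = 7
G(8) = mex({1, 2, 3, 4, 5, 6, 7}) = 0
G(9) = mex({0, 2, 3, 4, 5, 6, 7}) = 1
G(10) = mex({0, 1, 3, 4, 5, 6, 7}) = 2
G(11) = mex({0, 1, 2, 4, 5, 6, 7}) = 3
G(12) = mex({0, 1, 2, 3, 5, 6, 7}) = 4
G(13) = mex({0, 1, 2, 3, 4, 6, 7}) = 5
G(14) = mex({0, 1, 2, 3, 4, 5, 7}) = 6
Observe that G(8)..G(14) = 0, 1, 2, 3, 4, 5, 6 repeats G(0)..G(6) = 0, 1, 2, 3, 4, 5, 6.
For k >= max(S) = 7, G(k) is determined by the previous 7 values G(k-7)..G(k-1); a window of 7 consecutive values has recurred shifted by 8, so by induction G(k + 8) = G(k) for all k >= 0: the sequence is periodic from the start with period 8.
One period: G(0..7) = 0, 1, 2, 3, 4, 5, 6, 7.
73 mod 8 = 1, so G(73) = G(1) = 1.

1


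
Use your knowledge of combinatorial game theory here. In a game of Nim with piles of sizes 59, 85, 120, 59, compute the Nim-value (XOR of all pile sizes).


We need the XOR (exclusive or) of all pile sizes.
After XOR-ing pile 1 (size 59): 0 XOR 59 = 59
After XOR-ing pile 2 (size 85): 59 XOR 85 = 110
After XOR-ing pile 3 (size 120): 110 XOR 120 = 22
After XOR-ing pile 4 (size 59): 22 XOR 59 = 45
The Nim-value of this position is 45.

45


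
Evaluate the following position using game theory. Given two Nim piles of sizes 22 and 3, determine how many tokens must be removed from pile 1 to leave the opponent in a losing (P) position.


Piles: 22 and 3
Current XOR: 22 XOR 3 = 21 (non-zero, so this is an N-position).
To make the XOR zero, we need to find a move that balances the piles.
For pile 1 (size 22): target = 22 XOR 21 = 3
We reduce pile 1 from 22 to 3.
Tokens removed: 22 - 3 = 19
Verification: 3 XOR 3 = 0

19


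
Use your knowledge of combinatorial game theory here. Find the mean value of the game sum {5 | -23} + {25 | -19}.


G1 = {5 | -23}, G2 = {25 | -19}
Each is a switch {a | b} with numbers a > b; its mean value is (a + b)/2, and mean value is additive over game sums: m(G1 + G2) = m(G1) + m(G2).
Mean of G1 = (5 + (-23))/2 = -18/2 = -9
Mean of G2 = (25 + (-19))/2 = 6/2 = 3
Mean of G1 + G2 = -9 + 3 = -6

-6


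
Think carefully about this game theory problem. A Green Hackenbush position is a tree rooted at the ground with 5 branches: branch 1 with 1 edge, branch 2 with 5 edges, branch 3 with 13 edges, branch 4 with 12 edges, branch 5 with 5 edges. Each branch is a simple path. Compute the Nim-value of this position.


The tree has 5 branches from the ground vertex.
In Green Hackenbush, the Nim-value of a simple path of length k is k.
Branch 1: length 1, Nim-value = 1
Branch 2: length 5, Nim-value = 5
Branch 3: length 13, Nim-value = 13
Branch 4: length 12, Nim-value = 12
Branch 5: length 5, Nim-value = 5
Total Nim-value = XOR of all branch values:
0 XOR 1 = 1
1 XOR 5 = 4
4 XOR 13 = 9
9 XOR 12 = 5
5 XOR 5 = 0
Nim-value of the tree = 0

0


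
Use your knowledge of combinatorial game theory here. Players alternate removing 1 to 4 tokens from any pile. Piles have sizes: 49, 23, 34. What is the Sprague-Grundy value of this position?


Subtraction set: {1, 2, 3, 4}
For this subtraction set, G(n) = n mod 5 (period = max + 1 = 5).
Pile 1 (size 49): G(49) = 49 mod 5 = 4
Pile 2 (size 23): G(23) = 23 mod 5 = 3
Pile 3 (size 34): G(34) = 34 mod 5 = 4
Total Grundy value = XOR of all: 4 XOR 3 XOR 4 = 3

3


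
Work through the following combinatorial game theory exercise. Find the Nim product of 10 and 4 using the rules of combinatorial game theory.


Nim multiplication is bilinear over XOR: (u XOR v) * w = (u*w) XOR (v*w).
So we split each operand into its bit components and XOR the pairwise Nim products.
10 = 2 + 8 (as XOR of powers of 2).
4 = 4 (as XOR of powers of 2).
Using the standard Nim-product table on single bits:
  2*2 = 3,   2*4 = 8,   2*8 = 12,
  4*4 = 6,   4*8 = 11,  8*8 = 13,
and  1*x = x (identity), k*l = l*k (commutative).
Pairwise Nim products:
  2 * 4 = 8
  8 * 4 = 11
XOR them: 8 XOR 11 = 3.
Result: 10 * 4 = 3 (in Nim).

3


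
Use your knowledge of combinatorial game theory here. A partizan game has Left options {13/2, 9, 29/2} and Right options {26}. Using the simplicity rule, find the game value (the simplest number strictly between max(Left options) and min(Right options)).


Left options: {13/2, 9, 29/2}, max = 29/2
Right options: {26}, min = 26
All options are numbers and max(Left) < min(Right), so by the simplicity theorem the value is the simplest (earliest-born) number strictly between 29/2 and 26.
Integers 15 through 25 all lie strictly between 29/2 and 26.
Among integers, the simplest (lowest birthday = smallest |n|; 0 is born on day 0, +-n on day n) is 15.
No non-integer in the interval can be simpler: if x is a non-integer in the interval, then floor(x) or ceil(x) also lies in the interval (the interval contains an integer), and both are proper prefixes of x's sign expansion, i.e. born earlier. So the game value is 15.
Game value = 15

15


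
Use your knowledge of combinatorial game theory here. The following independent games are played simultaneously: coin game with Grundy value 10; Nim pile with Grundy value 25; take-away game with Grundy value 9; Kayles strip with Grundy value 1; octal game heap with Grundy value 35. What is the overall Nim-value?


By the Sprague-Grundy theorem, the Grundy value of a sum of games is the XOR of individual Grundy values.
coin game: Grundy value = 10. Running XOR: 0 XOR 10 = 10
Nim pile: Grundy value = 25. Running XOR: 10 XOR 25 = 19
take-away game: Grundy value = 9. Running XOR: 19 XOR 9 = 26
Kayles strip: Grundy value = 1. Running XOR: 26 XOR 1 = 27
octal game heap: Grundy value = 35. Running XOR: 27 XOR 35 = 56
The combined Grundy value is 56.

56


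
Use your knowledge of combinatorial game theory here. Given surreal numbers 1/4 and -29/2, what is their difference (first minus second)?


x = 1/4, y = -29/2
Converting to common denominator: 4
x = 1/4, y = -58/4
x - y = 1/4 - -29/2 = 59/4

59/4


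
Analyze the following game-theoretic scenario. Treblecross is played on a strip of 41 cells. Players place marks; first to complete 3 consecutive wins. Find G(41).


Treblecross: place X on empty cells; 3-in-a-row wins.
Playing within two cells of an existing X lets the opponent win at once, so sensible play treats the cells i-2..i+2 around each X as dead. The player left with no safe cell loses, so this is a normal-play take-away game on strips of safe cells.
Placing X at cell i (0-indexed) of a strip of k safe cells leaves independent strips of sizes max(0, i-2) and max(0, k-i-3). Hence G(k) = mex{ G(max(0,i-2)) XOR G(max(0,k-i-3)) : 0 <= i < k }, with G(0) = 0.
G(1): splits (0,0):0^0=0 -> mex({0}) = 1
G(2): splits (0,0):0^0=0 -> mex({0}) = 1
G(3): splits (0,0):0^0=0 -> mex({0}) = 1
G(4): splits (0,1):0^1=1 (0,0):0^0=0 -> mex({0, 1}) = 2
G(5): splits (0,2):0^1=1 (0,1):0^1=1 (0,0):0^0=0 -> mex({0, 1}) = 2
G(6) = mex({1}) = 0
G(7) = mex({0, 1, 2}) = 3
G(8) = mex({0, 1, 2}) = 3
G(9) = mex({0, 2}) = 1
G(10) = mex({0, 2, 3}) = 1
G(11) = mex({0, 3}) = 1
G(12) = mex({1, 3}) = 0
G(13) = mex({0, 1, 2, 3}) = 4
G(14) = mex({0, 1, 2}) = 3
G(15) = mex({0, 1, 2}) = 3
G(16) = mex({0, 1, 2, 4}) = 3
G(17) = mex({0, 1, 3, 4}) = 2
G(18) = mex({0, 1, 3, 4}) = 2
G(19) = mex({0, 1, 3, 5}) = 2
G(20) = mex({0, 1, 2, 3, 5}) = 4
G(21) = mex({0, 1, 2, 3, 5}) = 4
G(22) = mex({1, 2, 6}) = 0
G(23) = mex({0, 1, 2, 3, 4, 6}) = 5
G(24) = mex({0, 1, 2, 3, 4}) = 5
G(25) = mex({0, 1, 3, 4, 7}) = 2
G(26) = mex({0, 1, 3, 4, 5, 7}) = 2
G(27) = mex({0, 1, 3, 5}) = 2
G(28) = mex({0, 1, 2, 5}) = 3
G(29) = mex({0, 1, 2, 4, 5, 6}) = 3
G(30) = mex({1, 2, 4, 6}) = 0
G(31) = mex({0, 1, 2, 3, 4, 6}) = 5
G(32) = mex({1, 2, 3, 4, 7}) = 0
G(33) = mex({0, 3, 7}) = 1
G(34) = mex({0, 2, 3, 5, 7}) = 1
G(35) = mex({0, 2, 3, 5, 6}) = 1
G(36) = mex({0, 1, 2, 5, 6}) = 3
G(37) = mex({0, 1, 2, 4, 5, 6}) = 3
G(38) = mex({0, 1, 2, 4}) = 3
G(39) = mex({0, 1, 2, 3, 4, 7}) = 5
G(40) = mex({0, 1, 2, 3, 4, 5, 7}) = 6
G(41) = mex({0, 1, 2, 3, 5, 7}) = 4
Therefore G(41) = 4.

4


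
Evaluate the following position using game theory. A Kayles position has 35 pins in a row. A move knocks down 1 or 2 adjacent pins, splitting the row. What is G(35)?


Kayles: a move removes 1 or 2 adjacent pins from a contiguous row.
Removing pins from a row of k leaves two independent rows (a, b) with a + b = k - 1 (one pin) or a + b = k - 2 (two pins); an end removal gives a = 0.
By Sprague-Grundy, G(k) = mex{ G(a) XOR G(b) } over all these splits. G(0) = 0.
G(1): splits (0,0):0^0=0 -> mex({0}) = 1
G(2): splits (0,1):0^1=1 (0,0):0^0=0 -> mex({0, 1}) = 2
G(3): splits (0,2):0^2=2 (1,1):1^1=0 (0,1):0^1=1 -> mex({0, 1, 2}) = 3
G(4): splits (0,3):0^3=3 (1,2):1^2=3 (0,2):0^2=2 (1,1):1^1=0 -> mex({0, 2, 3}) = 1
G(5): splits (0,4):0^1=1 (1,3):1^3=2 (2,2):2^2=0 (0,3):0^3=3 (1,2):1^2=3 -> mex({0, 1, 2, 3}) = 4
G(6) = mex({0, 1, 2, 4}) = 3
G(7) = mex({0, 1, 3, 4, 5}) = 2
G(8) = mex({0, 2, 3, 5, 6}) = 1
G(9) = mex({0, 1, 2, 3, 6, 7}) = 4
G(10) = mex({0, 1, 3, 4, 5, 7}) = 2
G(11) = mex({0, 1, 2, 3, 4, 5}) = 6
G(12) = mex({0, 1, 2, 3, 5, 6, 7}) = 4
G(13) = mex({0, 2, 3, 4, 6, 7}) = 1
G(14) = mex({0, 1, 4, 5, 6, 7}) = 2
G(15) = mex({0, 1, 2, 3, 4, 5, 6}) = 7
G(16) = mex({0, 2, 3, 5, 6, 7}) = 1
G(17) = mex({0, 1, 2, 3, 5, 6, 7}) = 4
G(18) = mex({0, 1, 2, 4, 5, 6}) = 3
G(19) = mex({0, 1, 3, 4, 5, 7}) = 2
G(20) = mex({0, 2, 3, 4, 5, 6, 7}) = 1
G(21) = mex({0, 1, 2, 3, 5, 6, 7}) = 4
G(22) = mex({0, 1, 2, 3, 4, 5, 7}) = 6
G(23) = mex({0, 1, 2, 3, 4, 5, 6}) = 7
G(24) = mex({0, 1, 2, 3, 5, 6, 7}) = 4
G(25) = mex({0, 2, 3, 4, 6, 7}) = 1
G(26) = mex({0, 1, 3, 4, 5, 6, 7}) = 2
G(27) = mex({0, 1, 2, 3, 4, 5, 6, 7}) = 8
G(28) = mex({0, 1, 2, 3, 4, 6, 7, 8}) = 5
G(29) = mex({0, 1, 2, 3, 5, 6, 7, 8, 9}) = 4
G(30) = mex({0, 1, 2, 3, 4, 5, 6, 9, 10}) = 7
G(31) = mex({0, 1, 3, 4, 5, 7, 10, 11}) = 2
G(32) = mex({0, 2, 3, 4, 5, 6, 7, 9, 11}) = 1
G(33) = mex({0, 1, 2, 3, 4, 5, 6, 7, 9, 12}) = 8
G(34) = mex({0, 1, 2, 3, 4, 5, 7, 8, 11, 12}) = 6
G(35) = mex({0, 1, 2, 3, 4, 5, 6, 8, 9, 10, 11}) = 7
Therefore G(35) = 7.

7
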